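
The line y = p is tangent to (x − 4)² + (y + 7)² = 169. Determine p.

For a tangent, require d(centre, line) = r = 13.
|0·4 + 1·(−7) − p| / √1 = 13
|p − (−7)| = 13, so p = 6 or p = −20.

p = −20 or p = 6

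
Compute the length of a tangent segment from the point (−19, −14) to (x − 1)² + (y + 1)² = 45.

2√131

Centre (1, −1), r² = 45. |PO|² = (−20)² + (−13)² = 569.
By the tangent–radius right angle, tangent length = √(|PO|² − r²) = √524 = 2√131.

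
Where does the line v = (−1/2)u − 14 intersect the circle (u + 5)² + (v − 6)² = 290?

(−18, −5) and (−6, −11)

From the line, v = (−28 − u)/2. Substituting:
5u² + 120u + 540 = 0  ⟹  u² + 24u + 108 = 0
u = −6 or u = −18, giving (−6, −11) and (−18, −5).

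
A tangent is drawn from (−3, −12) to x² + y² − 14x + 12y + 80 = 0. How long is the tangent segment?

Centre (7, −6), r² = 5. |PO|² = (−10)² + (−6)² = 136.
Power of the point: PT² = |PO|² − r² = 131, so PT = √131.

√131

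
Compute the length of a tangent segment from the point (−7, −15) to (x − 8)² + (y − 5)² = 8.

√617

With centre O = (8, 5), |OP|² = 625 and r² = 8.
The tangent meets the radius at right angles, so tangent² = |PO|² − r² = 625 − 8 = 617.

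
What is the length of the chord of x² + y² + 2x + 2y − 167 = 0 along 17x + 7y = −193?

Substitute y = (−193 − 17x)/7:
338x² + 6422x + 26364 = 0  ⟹  x² + 19x + 78 = 0
x = −6 or x = −13, giving (−6, −13) and (−13, 4).
|(−6, −13) − (−13, 4)| = √((7)² + (−17)²) = 13√2.

13√2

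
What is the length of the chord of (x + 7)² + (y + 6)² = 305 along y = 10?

14

The distance from (−7, −6) to the line is 16, and r² = 305.
Half the chord is √(r² − d²) = √(49), so the full chord is 14.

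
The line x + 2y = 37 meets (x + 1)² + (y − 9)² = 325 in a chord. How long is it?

The distance from (−1, 9) to the line is 20/√5, and r² = 325.
Chord = 2√(r² − d²) = 2·√(245) = 14√5.

14√5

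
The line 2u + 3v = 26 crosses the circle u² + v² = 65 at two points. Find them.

From the line, v = (26 − 2u)/3. Substituting:
13u² − 104u + 91 = 0  ⟹  u² − 8u + 7 = 0
u = 7 or u = 1, giving (7, 4) and (1, 8).

(1, 8) and (7, 4)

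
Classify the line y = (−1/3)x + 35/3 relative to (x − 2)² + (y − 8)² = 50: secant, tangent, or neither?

secant

Substituting the line into the circle gives 10x² − 58x − 293 = 0.
Δ = 3364 − (−11720) = 15084.
Two real roots: the line is a secant.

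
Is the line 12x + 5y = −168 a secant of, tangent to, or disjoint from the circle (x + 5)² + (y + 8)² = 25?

Centre (−5, −8), r² = 25. Distance² from centre to line = (68)²/169 = 4624/169.
Since d² > r², the line lies outside the circle.

disjoint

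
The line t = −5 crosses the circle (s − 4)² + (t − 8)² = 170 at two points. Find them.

(3, −5) and (5, −5)

Substitute t = −5:
s² − 8s + 15 = 0
s = 5 or s = 3, giving (5, −5) and (3, −5).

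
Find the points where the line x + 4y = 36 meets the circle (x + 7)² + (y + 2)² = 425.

From the line, y = (36 − x)/4. Substituting:
17x² + 136x − 4080 = 0  ⟹  x² + 8x − 240 = 0
x = 12 or x = −20, giving (12, 6) and (−20, 14).

(−20, 14) and (12, 6)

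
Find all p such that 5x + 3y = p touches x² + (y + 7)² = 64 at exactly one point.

For a tangent, require d(centre, line) = r = 8.
|5·0 + 3·(−7) − p| / √34 = 8
|p − (−21)| = 8√34.

p = −21 ± 8√34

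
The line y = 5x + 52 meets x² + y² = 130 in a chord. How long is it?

Express y = 5x + 52 and substitute into the circle:
26x² + 520x + 2574 = 0  ⟹  x² + 20x + 99 = 0
x = −9 or x = −11, giving (−9, 7) and (−11, −3).
|(−9, 7) − (−11, −3)| = √((2)² + (10)²) = 2√26.

2√26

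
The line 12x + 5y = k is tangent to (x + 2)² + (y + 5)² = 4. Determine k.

k = −75 or k = −23

Tangency holds when the distance from the centre (−2, −5) to the line equals the radius 2:
|12·(−2) + 5·(−5) − k| / √169 = 2
|k − (−49)| = 2·13, so k = −23 or k = −75.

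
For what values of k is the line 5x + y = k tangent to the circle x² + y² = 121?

Tangency holds when the distance from the centre (0, 0) to the line equals the radius 11:
|5·0 + 1·0 − k| / √26 = 11
|k| = 11√26.

k = ±11√26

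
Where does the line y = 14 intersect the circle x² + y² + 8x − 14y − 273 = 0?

(−21, 14) and (13, 14)

Express y = 14 and substitute into the circle:
x² + 8x − 273 = 0
x = 13 or x = −21, giving (13, 14) and (−21, 14).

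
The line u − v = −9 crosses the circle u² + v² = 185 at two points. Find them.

(−13, −4) and (4, 13)

Substitute v = u + 9:
2u² + 18u − 104 = 0  ⟹  u² + 9u − 52 = 0
u = 4 or u = −13, giving (4, 13) and (−13, −4).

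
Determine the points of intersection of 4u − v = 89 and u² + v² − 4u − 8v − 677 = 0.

(18, −17) and (26, 15)

Substitute v = 4u − 89:
17u² − 748u + 7956 = 0  ⟹  u² − 44u + 468 = 0
u = 26 or u = 18, giving (26, 15) and (18, −17).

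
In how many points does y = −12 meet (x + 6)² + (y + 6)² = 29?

0

d² = (0·(−6) + 1·(−6) − (−12))² = 36; r² = 29.
Since d² > r², the line lies outside the circle.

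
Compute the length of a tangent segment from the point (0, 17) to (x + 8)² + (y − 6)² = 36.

√149

Centre (−8, 6), r² = 36. |PO|² = (8)² + (11)² = 185.
The tangent meets the radius at right angles, so tangent² = |PO|² − r² = 185 − 36 = 149.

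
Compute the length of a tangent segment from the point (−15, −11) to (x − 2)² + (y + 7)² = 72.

Centre (2, −7), r² = 72. |PO|² = (−17)² + (−4)² = 305.
Power of the point: PT² = |PO|² − r² = 233, so PT = √233.

√233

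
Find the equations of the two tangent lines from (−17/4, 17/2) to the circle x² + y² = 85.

2x − 9y = −85 and 6x − 7y = −85

Let a tangent through (−17/4, 17/2) have slope m. Its distance from (0, 0) must equal √85:
(17/4m − (−17/2))² = 85(m² + 1)
63m² − 68m + 12 = 0, so m = 2/9 or m = 6/7.
With m = 2/9: 2x − 9y = −85. With m = 6/7: 6x − 7y = −85.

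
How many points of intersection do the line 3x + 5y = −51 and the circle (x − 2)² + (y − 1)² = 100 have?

0

Substituting the line into the circle gives 34x² + 236x + 736 = 0.
Discriminant = (236)² − 4·34·(736) = −44400 < 0.
No real roots: the line does not meet the circle.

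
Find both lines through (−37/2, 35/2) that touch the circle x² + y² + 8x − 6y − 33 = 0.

7x + 3y = −77 and 3x + 7y = 67

A line y − (35/2) = m(x − (−37/2)) is tangent when its distance from (−4, 3) is √58:
[m·(29/2) − (−29/2)]² = 58(m² + 1)
21m² + 58m + 21 = 0, so m = −7/3 or m = −3/7.
With m = −7/3: 7x + 3y = −77. With m = −3/7: 3x + 7y = 67.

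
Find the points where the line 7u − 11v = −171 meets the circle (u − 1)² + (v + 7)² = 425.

(−15, 6) and (−4, 13)

Express v = (171 + 7u)/11 and substitute into the circle:
170u² + 3230u + 10200 = 0  ⟹  u² + 19u + 60 = 0
u = −4 or u = −15, giving (−4, 13) and (−15, 6).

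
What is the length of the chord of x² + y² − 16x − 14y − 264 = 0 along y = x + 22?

15√2

Express y = x + 22 and substitute into the circle:
2x² + 14x − 88 = 0  ⟹  x² + 7x − 44 = 0
x = 4 or x = −11, giving (4, 26) and (−11, 11).
|(4, 26) − (−11, 11)| = √((15)² + (15)²) = 15√2.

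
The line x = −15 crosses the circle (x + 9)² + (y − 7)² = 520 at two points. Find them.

(−15, −15) and (−15, 29)

The line gives x = −15. Substituting into the circle:
y² − 14y − 435 = 0
y = 29 or y = −15, giving (−15, 29) and (−15, −15).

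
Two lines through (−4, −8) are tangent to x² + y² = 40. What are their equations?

A line y − (−8) = m(x − (−4)) is tangent when its distance from (0, 0) is 2√10:
[m·(4) − (8)]² = 40(m² + 1)
3m² + 8m − 3 = 0, so m = −3 or m = 1/3.
With m = −3: 3x + y = −20. With m = 1/3: x − 3y = 20.

3x + y = −20 and x − 3y = 20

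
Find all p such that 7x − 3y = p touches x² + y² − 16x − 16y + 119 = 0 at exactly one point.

For a tangent, require d(centre, line) = r = 3.
|7·8 − 3·8 − p| / √58 = 3
|p − (32)| = 3√58.

p = 32 ± 3√58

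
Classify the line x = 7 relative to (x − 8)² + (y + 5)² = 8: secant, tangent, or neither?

secant

Substituting the line into the circle gives y² + 10y + 18 = 0.
Δ = 100 − 72 = 28.
Two real roots: the line is a secant.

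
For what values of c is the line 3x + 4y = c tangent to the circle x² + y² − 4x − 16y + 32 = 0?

The line touches the circle iff its distance from (2, 8) is 6:
|3·2 + 4·8 − c| / √25 = 6
|c − (38)| = 6·5, so c = 68 or c = 8.

c = 8 or c = 68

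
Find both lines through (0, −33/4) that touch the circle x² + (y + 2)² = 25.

3x + 4y = −33 and 3x − 4y = 33

Let a tangent through (0, −33/4) have slope m. Its distance from (0, −2) must equal 5:
[m·(0) − (25/4)]² = 25(m² + 1)
16m² − 9 = 0, so m = −3/4 or m = 3/4.
Through (0, −33/4) these give 3x + 4y = −33 and 3x − 4y = 33.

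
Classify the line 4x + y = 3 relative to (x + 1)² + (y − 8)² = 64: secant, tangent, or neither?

secant

Substituting the line into the circle gives 17x² + 42x − 38 = 0.
Discriminant = (42)² − 4·17·(−38) = 4348 > 0.
Two real roots: the line is a secant.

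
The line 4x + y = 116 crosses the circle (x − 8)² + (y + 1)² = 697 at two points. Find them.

Substitute y = −4x + 116:
17x² − 952x + 13056 = 0  ⟹  x² − 56x + 768 = 0
x = 32 or x = 24, giving (32, −12) and (24, 20).

(24, 20) and (32, −12)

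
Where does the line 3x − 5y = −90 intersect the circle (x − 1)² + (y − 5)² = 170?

(−10, 12) and (0, 18)

From the line, y = (90 + 3x)/5. Substituting:
34x² + 340x = 0  ⟹  x² + 10x = 0
x = 0 or x = −10, giving (0, 18) and (−10, 12).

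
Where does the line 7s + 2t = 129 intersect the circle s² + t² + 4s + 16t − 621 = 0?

(15, 12) and (23, −16)

From the line, t = (129 − 7s)/2. Substituting:
53s² − 2014s + 18285 = 0  ⟹  s² − 38s + 345 = 0
s = 23 or s = 15, giving (23, −16) and (15, 12).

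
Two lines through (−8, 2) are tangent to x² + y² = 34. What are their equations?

A line y − (2) = m(x − (−8)) is tangent when its distance from (0, 0) is √34:
(8m − (−2))² = 34(m² + 1)
15m² + 16m − 15 = 0, so m = −5/3 or m = 3/5.
With m = −5/3: 5x + 3y = −34. With m = 3/5: 3x − 5y = −34.

5x + 3y = −34 and 3x − 5y = −34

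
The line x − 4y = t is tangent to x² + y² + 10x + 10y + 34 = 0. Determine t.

Tangency holds when the distance from the centre (−5, −5) to the line equals the radius 4:
|1·(−5) − 4·(−5) − t| / √17 = 4
|t − (15)| = 4√17.

t = 15 ± 4√17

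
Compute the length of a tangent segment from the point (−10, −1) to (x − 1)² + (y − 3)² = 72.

√65

The centre is (1, 3) and r = 6√2. The square of the distance from P to the centre is 121 + 16 = 137.
By the tangent–radius right angle, tangent length = √(|PO|² − r²) = √65.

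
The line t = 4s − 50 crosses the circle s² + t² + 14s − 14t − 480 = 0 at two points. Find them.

Express t = 4s − 50 and substitute into the circle:
17s² − 442s + 2720 = 0  ⟹  s² − 26s + 160 = 0
s = 16 or s = 10, giving (16, 14) and (10, −10).

(10, −10) and (16, 14)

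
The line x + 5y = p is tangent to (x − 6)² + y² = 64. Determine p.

For a tangent, require d(centre, line) = r = 8.
|1·6 + 5·0 − p| / √26 = 8
|p − (6)| = 8√26.

p = 6 ± 8√26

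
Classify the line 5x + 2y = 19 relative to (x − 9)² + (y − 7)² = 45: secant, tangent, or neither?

Substituting the line into the circle gives 29x² − 122x + 169 = 0.
Discriminant = (−122)² − 4·29·(169) = −4720 < 0.
No real roots: the line does not meet the circle.

neither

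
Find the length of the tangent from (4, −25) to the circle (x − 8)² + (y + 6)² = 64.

With centre O = (8, −6), |OP|² = 377 and r² = 64.
The tangent meets the radius at right angles, so tangent² = |PO|² − r² = 377 − 64 = 313.

√313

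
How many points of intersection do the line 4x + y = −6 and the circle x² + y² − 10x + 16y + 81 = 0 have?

0

d² = (4·5 + 1·(−8) − (−6))²/17 = 324/17; r² = 8.
Since d² > r², the line lies outside the circle.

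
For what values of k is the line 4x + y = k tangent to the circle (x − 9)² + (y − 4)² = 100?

For a tangent, require d(centre, line) = r = 10.
|4·9 + 1·4 − k| / √17 = 10
|k − (40)| = 10√17.

k = 40 ± 10√17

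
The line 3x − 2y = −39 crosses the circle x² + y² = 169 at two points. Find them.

(−13, 0) and (−5, 12)

Express y = (39 + 3x)/2 and substitute into the circle:
13x² + 234x + 845 = 0  ⟹  x² + 18x + 65 = 0
x = −5 or x = −13, giving (−5, 12) and (−13, 0).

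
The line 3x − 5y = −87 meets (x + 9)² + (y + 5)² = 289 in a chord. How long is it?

3√34

Express y = (87 + 3x)/5 and substitute into the circle:
34x² + 1122x + 7344 = 0  ⟹  x² + 33x + 216 = 0
x = −9 or x = −24, giving (−9, 12) and (−24, 3).
Chord length = distance between (−9, 12) and (−24, 3) = √306 = 3√34.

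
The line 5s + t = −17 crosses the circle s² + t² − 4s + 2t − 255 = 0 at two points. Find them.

Express t = −5s − 17 and substitute into the circle:
26s² + 156s = 0  ⟹  s² + 6s = 0
s = 0 or s = −6, giving (0, −17) and (−6, 13).

(−6, 13) and (0, −17)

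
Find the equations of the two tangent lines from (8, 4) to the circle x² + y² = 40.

Let a tangent through (8, 4) have slope m. Its distance from (0, 0) must equal 2√10:
(−8m − (−4))² = 40(m² + 1)
3m² − 8m − 3 = 0, so m = 3 or m = −1/3.
With m = 3: 3x − y = 20. With m = −1/3: x + 3y = 20.

3x − y = 20 and x + 3y = 20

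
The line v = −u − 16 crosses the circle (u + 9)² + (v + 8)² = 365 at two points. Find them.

From the line, v = −u − 16. Substituting:
2u² + 34u − 220 = 0  ⟹  u² + 17u − 110 = 0
u = 5 or u = −22, giving (5, −21) and (−22, 6).

(−22, 6) and (5, −21)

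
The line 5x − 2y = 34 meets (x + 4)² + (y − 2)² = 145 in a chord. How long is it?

Substitute y = (−34 + 5x)/2:
29x² − 348x + 928 = 0  ⟹  x² − 12x + 32 = 0
x = 8 or x = 4, giving (8, 3) and (4, −7).
|(8, 3) − (4, −7)| = √((4)² + (10)²) = 2√29.

2√29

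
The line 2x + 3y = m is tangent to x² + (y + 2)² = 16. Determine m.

The line touches the circle iff its distance from (0, −2) is 4:
|2·0 + 3·(−2) − m| / √13 = 4
|m − (−6)| = 4√13.

m = −6 ± 4√13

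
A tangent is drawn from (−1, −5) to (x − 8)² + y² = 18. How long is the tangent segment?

2√22

The centre is (8, 0) and r = 3√2. The square of the distance from P to the centre is 81 + 25 = 106.
By the tangent–radius right angle, tangent length = √(|PO|² − r²) = √88 = 2√22.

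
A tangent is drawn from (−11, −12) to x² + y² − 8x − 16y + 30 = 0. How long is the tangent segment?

5√23

The centre is (4, 8) and r = 5√2. The square of the distance from P to the centre is 225 + 400 = 625.
The tangent meets the radius at right angles, so tangent² = |PO|² − r² = 625 − 50 = 575.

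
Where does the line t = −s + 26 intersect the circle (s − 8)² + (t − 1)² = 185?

(12, 14) and (21, 5)

Express t = −s + 26 and substitute into the circle:
2s² − 66s + 504 = 0  ⟹  s² − 33s + 252 = 0
s = 21 or s = 12, giving (21, 5) and (12, 14).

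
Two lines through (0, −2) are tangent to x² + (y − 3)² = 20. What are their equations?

x − 2y = 4 and x + 2y = −4

Let a tangent through (0, −2) have slope m. Its distance from (0, 3) must equal 2√5:
[m·(0) − (5)]² = 20(m² + 1)
4m² − 1 = 0, so m = 1/2 or m = −1/2.
With m = 1/2: x − 2y = 4. With m = −1/2: x + 2y = −4.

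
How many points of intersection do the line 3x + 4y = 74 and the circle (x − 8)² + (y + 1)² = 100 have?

Substituting the line into the circle gives 25x² − 724x + 5508 = 0.
Δ = 524176 − 550800 = −26624.
No real roots: the line does not meet the circle.

0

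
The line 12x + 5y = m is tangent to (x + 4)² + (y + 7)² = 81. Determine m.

For a tangent, require d(centre, line) = r = 9.
|12·(−4) + 5·(−7) − m| / √169 = 9
|m − (−83)| = 9·13, so m = 34 or m = −200.

m = −200 or m = 34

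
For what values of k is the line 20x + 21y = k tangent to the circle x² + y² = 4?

k = −58 or k = 58

For a tangent, require d(centre, line) = r = 2.
|20·0 + 21·0 − k| / √841 = 2
|k| = 2·29, so k = 58 or k = −58.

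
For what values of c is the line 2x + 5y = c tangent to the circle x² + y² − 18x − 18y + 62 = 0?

For a tangent, require d(centre, line) = r = 10.
|2·9 + 5·9 − c| / √29 = 10
|c − (63)| = 10√29.

c = 63 ± 10√29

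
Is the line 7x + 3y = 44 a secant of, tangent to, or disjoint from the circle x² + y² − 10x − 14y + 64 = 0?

Centre (5, 7), r² = 10. Distance² from centre to line = (12)²/58 = 72/29.
Since d² < r², the line cuts the circle twice.

secant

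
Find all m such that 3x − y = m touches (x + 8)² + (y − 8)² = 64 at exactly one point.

m = −32 ± 8√10

For a tangent, require d(centre, line) = r = 8.
|3·(−8) − 1·8 − m| / √10 = 8
|m − (−32)| = 8√10.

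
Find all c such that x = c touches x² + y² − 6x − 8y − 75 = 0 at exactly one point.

c = −7 or c = 13

Tangency holds when the distance from the centre (3, 4) to the line equals the radius 10:
|1·3 + 0·4 − c| / √1 = 10
|c − (3)| = 10, so c = 13 or c = −7.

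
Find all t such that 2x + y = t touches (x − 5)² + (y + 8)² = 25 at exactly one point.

t = 2 ± 5√5

The line touches the circle iff its distance from (5, −8) is 5:
|2·5 + 1·(−8) − t| / √5 = 5
|t − (2)| = 5√5.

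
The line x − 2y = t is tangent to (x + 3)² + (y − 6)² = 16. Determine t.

The line touches the circle iff its distance from (−3, 6) is 4:
|1·(−3) − 2·6 − t| / √5 = 4
|t − (−15)| = 4√5.

t = −15 ± 4√5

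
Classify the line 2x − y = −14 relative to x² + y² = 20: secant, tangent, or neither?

neither

d² = (2·0 − 1·0 − (−14))²/5 = 196/5; r² = 20.
Since d² > r², the line lies outside the circle.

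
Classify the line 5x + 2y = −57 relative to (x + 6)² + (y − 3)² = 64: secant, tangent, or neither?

secant

Substituting the line into the circle gives 29x² + 678x + 3857 = 0.
Discriminant = (678)² − 4·29·(3857) = 12272 > 0.
Two real roots: the line is a secant.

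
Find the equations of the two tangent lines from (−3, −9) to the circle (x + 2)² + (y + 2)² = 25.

4x + 3y = −39 and 3x − 4y = 27

Let a tangent through (−3, −9) have slope m. Its distance from (−2, −2) must equal 5:
[m·(1) − (7)]² = 25(m² + 1)
12m² + 7m − 12 = 0, so m = −4/3 or m = 3/4.
With m = −4/3: 4x + 3y = −39. With m = 3/4: 3x − 4y = 27.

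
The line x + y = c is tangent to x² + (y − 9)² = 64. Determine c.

Tangency holds when the distance from the centre (0, 9) to the line equals the radius 8:
|1·0 + 1·9 − c| / √2 = 8
|c − (9)| = 8√2.

c = 9 ± 8√2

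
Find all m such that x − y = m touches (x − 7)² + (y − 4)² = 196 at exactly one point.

m = 3 ± 14√2

Tangency holds when the distance from the centre (7, 4) to the line equals the radius 14:
|1·7 − 1·4 − m| / √2 = 14
|m − (3)| = 14√2.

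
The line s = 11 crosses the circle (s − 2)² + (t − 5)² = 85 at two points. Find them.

(11, 3) and (11, 7)

The line gives s = 11. Substituting into the circle:
t² − 10t + 21 = 0
t = 7 or t = 3, giving (11, 7) and (11, 3).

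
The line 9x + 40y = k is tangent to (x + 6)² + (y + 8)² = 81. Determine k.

k = −743 or k = −5

For a tangent, require d(centre, line) = r = 9.
|9·(−6) + 40·(−8) − k| / √1681 = 9
|k − (−374)| = 9·41, so k = −5 or k = −743.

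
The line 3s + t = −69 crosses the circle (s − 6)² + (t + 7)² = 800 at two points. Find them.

(−22, −3) and (−14, −27)

From the line, t = −3s − 69. Substituting:
10s² + 360s + 3080 = 0  ⟹  s² + 36s + 308 = 0
s = −14 or s = −22, giving (−14, −27) and (−22, −3).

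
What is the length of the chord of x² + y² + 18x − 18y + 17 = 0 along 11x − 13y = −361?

The distance from (−9, 9) to the line is 145/√290, and r² = 145.
Chord = 2√(r² − d²) = 2·√(145/2) = √290.

√290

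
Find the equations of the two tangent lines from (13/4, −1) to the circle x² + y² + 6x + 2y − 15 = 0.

Write the tangent as mx − y + (−1 − m·(13/4)) = 0 and set its distance from the centre to 5:
[m·(−25/4) − (0)]² = 25(m² + 1)
9m² − 16 = 0, so m = −4/3 or m = 4/3.
Through (13/4, −1) these give 4x + 3y = 10 and 4x − 3y = 16.

4x + 3y = 10 and 4x − 3y = 16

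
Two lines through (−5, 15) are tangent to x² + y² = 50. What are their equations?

7x − y = −50 and x + y = 10

Write the tangent as mx − y + (15 − m·(−5)) = 0 and set its distance from the centre to 5√2:
[m·(5) − (−15)]² = 50(m² + 1)
m² − 6m − 7 = 0, so m = 7 or m = −1.
With m = 7: 7x − y = −50. With m = −1: x + y = 10.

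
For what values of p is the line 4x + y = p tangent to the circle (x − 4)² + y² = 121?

p = 16 ± 11√17

Tangency holds when the distance from the centre (4, 0) to the line equals the radius 11:
|4·4 + 1·0 − p| / √17 = 11
|p − (16)| = 11√17.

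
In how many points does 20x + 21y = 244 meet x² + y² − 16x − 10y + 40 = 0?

2

Centre (8, 5), r² = 49. Distance² from centre to line = (21)²/841 = 441/841.
Since d² < r², the line cuts the circle twice.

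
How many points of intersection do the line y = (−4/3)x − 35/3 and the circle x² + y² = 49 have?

Substituting the line into the circle gives 25x² + 280x + 784 = 0.
Discriminant = (280)² − 4·25·(784) = 0.
A repeated root: the line is tangent.

1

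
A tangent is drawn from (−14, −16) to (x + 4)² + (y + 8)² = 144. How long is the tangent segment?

2√5

With centre O = (−4, −8), |OP|² = 164 and r² = 144.
The tangent meets the radius at right angles, so tangent² = |PO|² − r² = 164 − 144 = 20.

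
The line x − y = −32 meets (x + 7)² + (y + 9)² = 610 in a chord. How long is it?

8√2

The distance from (−7, −9) to the line is 34/√2, and r² = 610.
Half the chord is √(r² − d²) = √(32), so the full chord is 8√2.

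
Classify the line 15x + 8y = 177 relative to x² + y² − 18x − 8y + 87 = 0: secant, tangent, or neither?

secant

d² = (15·9 + 8·4 − (177))²/289 = 100/289; r² = 10.
Since d² < r², the line cuts the circle twice.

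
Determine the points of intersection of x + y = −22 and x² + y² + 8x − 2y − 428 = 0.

(−25, 3) and (−2, −20)

Express y = −x − 22 and substitute into the circle:
2x² + 54x + 100 = 0  ⟹  x² + 27x + 50 = 0
x = −2 or x = −25, giving (−2, −20) and (−25, 3).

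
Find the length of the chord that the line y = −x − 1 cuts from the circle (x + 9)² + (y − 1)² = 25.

Express y = −x − 1 and substitute into the circle:
2x² + 22x + 60 = 0  ⟹  x² + 11x + 30 = 0
x = −5 or x = −6, giving (−5, 4) and (−6, 5).
Chord length = distance between (−5, 4) and (−6, 5) = √2 = √2.

√2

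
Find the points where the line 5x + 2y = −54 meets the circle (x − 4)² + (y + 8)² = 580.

Express y = (−54 − 5x)/2 and substitute into the circle:
29x² + 348x − 812 = 0  ⟹  x² + 12x − 28 = 0
x = 2 or x = −14, giving (2, −32) and (−14, 8).

(−14, 8) and (2, −32)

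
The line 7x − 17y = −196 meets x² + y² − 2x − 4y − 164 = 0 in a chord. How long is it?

Substitute y = (196 + 7x)/17:
338x² + 1690x − 22308 = 0  ⟹  x² + 5x − 66 = 0
x = 6 or x = −11, giving (6, 14) and (−11, 7).
Chord length = distance between (6, 14) and (−11, 7) = √338 = 13√2.

13√2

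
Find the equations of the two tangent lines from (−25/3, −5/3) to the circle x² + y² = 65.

8x − y = −65 and 7x + 4y = −65

Write the tangent as mx − y + (−5/3 − m·(−25/3)) = 0 and set its distance from the centre to √65:
(25/3m − (5/3))² = 65(m² + 1)
4m² − 25m − 56 = 0, so m = 8 or m = −7/4.
Through (−25/3, −5/3) these give 8x − y = −65 and 7x + 4y = −65.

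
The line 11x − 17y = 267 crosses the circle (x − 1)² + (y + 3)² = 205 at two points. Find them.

Express y = (−267 + 11x)/17 and substitute into the circle:
410x² − 5330x − 12300 = 0  ⟹  x² − 13x − 30 = 0
x = 15 or x = −2, giving (15, −6) and (−2, −17).

(−2, −17) and (15, −6)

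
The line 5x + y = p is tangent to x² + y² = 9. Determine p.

p = ±3√26

For a tangent, require d(centre, line) = r = 3.
|5·0 + 1·0 − p| / √26 = 3
|p| = 3√26.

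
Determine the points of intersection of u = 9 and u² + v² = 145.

(9, −8) and (9, 8)

The line gives u = 9. Substituting into the circle:
v² − 64 = 0
v = 8 or v = −8, giving (9, 8) and (9, −8).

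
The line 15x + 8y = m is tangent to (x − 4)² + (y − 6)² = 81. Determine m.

m = −45 or m = 261

The line touches the circle iff its distance from (4, 6) is 9:
|15·4 + 8·6 − m| / √289 = 9
|m − (108)| = 9·17, so m = 261 or m = −45.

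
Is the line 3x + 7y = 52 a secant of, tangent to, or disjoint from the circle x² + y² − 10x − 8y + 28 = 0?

Substituting the line into the circle gives 58x² − 634x + 1164 = 0.
Δ = 401956 − 270048 = 131908.
Two real roots: the line is a secant.

secant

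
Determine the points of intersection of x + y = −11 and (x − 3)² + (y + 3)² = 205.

Express y = −x − 11 and substitute into the circle:
2x² + 10x − 132 = 0  ⟹  x² + 5x − 66 = 0
x = 6 or x = −11, giving (6, −17) and (−11, 0).

(−11, 0) and (6, −17)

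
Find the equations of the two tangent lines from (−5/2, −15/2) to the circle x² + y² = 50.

Let a tangent through (−5/2, −15/2) have slope m. Its distance from (0, 0) must equal 5√2:
(5/2m − (15/2))² = 50(m² + 1)
7m² + 6m − 1 = 0, so m = −1 or m = 1/7.
Through (−5/2, −15/2) these give x + y = −10 and x − 7y = 50.

x + y = −10 and x − 7y = 50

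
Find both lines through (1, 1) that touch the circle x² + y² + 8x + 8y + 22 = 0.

Let a tangent through (1, 1) have slope m. Its distance from (−4, −4) must equal √10:
(−5m − (−5))² = 10(m² + 1)
3m² − 10m + 3 = 0, so m = 3 or m = 1/3.
Through (1, 1) these give 3x − y = 2 and x − 3y = −2.

3x − y = 2 and x − 3y = −2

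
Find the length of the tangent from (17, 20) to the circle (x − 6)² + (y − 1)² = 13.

√469

With centre O = (6, 1), |OP|² = 482 and r² = 13.
By the tangent–radius right angle, tangent length = √(|PO|² − r²) = √469.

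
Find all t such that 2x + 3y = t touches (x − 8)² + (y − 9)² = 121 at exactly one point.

t = 43 ± 11√13

Tangency holds when the distance from the centre (8, 9) to the line equals the radius 11:
|2·8 + 3·9 − t| / √13 = 11
|t − (43)| = 11√13.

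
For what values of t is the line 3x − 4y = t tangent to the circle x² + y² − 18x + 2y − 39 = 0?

t = −24 or t = 86

For a tangent, require d(centre, line) = r = 11.
|3·9 − 4·(−1) − t| / √25 = 11
|t − (31)| = 11·5, so t = 86 or t = −24.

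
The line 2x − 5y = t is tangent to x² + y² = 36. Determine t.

t = ±6√29

Tangency holds when the distance from the centre (0, 0) to the line equals the radius 6:
|2·0 − 5·0 − t| / √29 = 6
|t| = 6√29.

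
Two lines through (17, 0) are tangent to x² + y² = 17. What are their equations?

x − 4y = 17 and x + 4y = 17

Let a tangent through (17, 0) have slope m. Its distance from (0, 0) must equal √17:
[m·(−17) − (0)]² = 17(m² + 1)
16m² − 1 = 0, so m = 1/4 or m = −1/4.
With m = 1/4: x − 4y = 17. With m = −1/4: x + 4y = 17.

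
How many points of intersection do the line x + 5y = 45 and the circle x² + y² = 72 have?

0

Substituting the line into the circle gives 26x² − 90x + 225 = 0.
Δ = 8100 − 23400 = −15300.
No real roots: the line does not meet the circle.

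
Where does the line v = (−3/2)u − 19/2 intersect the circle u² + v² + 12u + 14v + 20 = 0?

(−7, 1) and (1, −11)

Substitute v = (−19 − 3u)/2:
13u² + 78u − 91 = 0  ⟹  u² + 6u − 7 = 0
u = 1 or u = −7, giving (1, −11) and (−7, 1).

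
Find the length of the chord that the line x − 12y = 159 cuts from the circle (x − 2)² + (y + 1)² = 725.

4√145

The distance from (2, −1) to the line is 145/√145, and r² = 725.
Half the chord is √(r² − d²) = √(580), so the full chord is 4√145.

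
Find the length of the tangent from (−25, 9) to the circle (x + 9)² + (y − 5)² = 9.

√263

The centre is (−9, 5) and r = 3. The square of the distance from P to the centre is 256 + 16 = 272.
Power of the point: PT² = |PO|² − r² = 263, so PT = √263.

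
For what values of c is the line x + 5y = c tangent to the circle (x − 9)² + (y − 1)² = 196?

c = 14 ± 14√26

The line touches the circle iff its distance from (9, 1) is 14:
|1·9 + 5·1 − c| / √26 = 14
|c − (14)| = 14√26.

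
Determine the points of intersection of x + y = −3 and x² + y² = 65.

From the line, y = −x − 3. Substituting:
2x² + 6x − 56 = 0  ⟹  x² + 3x − 28 = 0
x = 4 or x = −7, giving (4, −7) and (−7, 4).

(−7, 4) and (4, −7)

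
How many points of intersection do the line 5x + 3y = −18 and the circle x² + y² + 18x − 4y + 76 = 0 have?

0

Centre (−9, 2), r² = 9. Distance² from centre to line = (−21)²/34 = 441/34.
Since d² > r², the line lies outside the circle.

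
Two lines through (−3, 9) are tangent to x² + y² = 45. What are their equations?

Write the tangent as mx − y + (9 − m·(−3)) = 0 and set its distance from the centre to 3√5:
[m·(3) − (−9)]² = 45(m² + 1)
2m² − 3m − 2 = 0, so m = 2 or m = −1/2.
With m = 2: 2x − y = −15. With m = −1/2: x + 2y = 15.

2x − y = −15 and x + 2y = 15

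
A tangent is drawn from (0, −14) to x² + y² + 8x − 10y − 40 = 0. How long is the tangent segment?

The centre is (−4, 5) and r = 9. The square of the distance from P to the centre is 16 + 361 = 377.
Power of the point: PT² = |PO|² − r² = 296, so PT = 2√74.

2√74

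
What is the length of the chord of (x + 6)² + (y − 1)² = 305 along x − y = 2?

23√2

Express y = x − 2 and substitute into the circle:
2x² + 6x − 260 = 0  ⟹  x² + 3x − 130 = 0
x = 10 or x = −13, giving (10, 8) and (−13, −15).
|(10, 8) − (−13, −15)| = √((23)² + (23)²) = 23√2.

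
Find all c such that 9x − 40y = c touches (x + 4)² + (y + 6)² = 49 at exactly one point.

For a tangent, require d(centre, line) = r = 7.
|9·(−4) − 40·(−6) − c| / √1681 = 7
|c − (204)| = 7·41, so c = 491 or c = −83.

c = −83 or c = 491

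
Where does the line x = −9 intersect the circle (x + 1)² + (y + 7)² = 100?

The line gives x = −9. Substituting into the circle:
y² + 14y + 13 = 0
y = −1 or y = −13, giving (−9, −1) and (−9, −13).

(−9, −13) and (−9, −1)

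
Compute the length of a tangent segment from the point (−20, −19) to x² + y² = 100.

Centre (0, 0), r² = 100. |PO|² = (−20)² + (−19)² = 761.
By the tangent–radius right angle, tangent length = √(|PO|² − r²) = √661.

√661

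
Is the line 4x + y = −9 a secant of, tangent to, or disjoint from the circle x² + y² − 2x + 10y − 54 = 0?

Substituting the line into the circle gives 17x² + 30x − 63 = 0.
Discriminant = (30)² − 4·17·(−63) = 5184 > 0.
Two real roots: the line is a secant.

secant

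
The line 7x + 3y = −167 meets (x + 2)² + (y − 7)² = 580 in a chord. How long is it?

2√58

Centre (−2, 7), r² = 580. Perpendicular distance d from centre to line = |174| / √58 = 174/√58.
Chord = 2√(r² − d²) = 2·√(58) = 2√58.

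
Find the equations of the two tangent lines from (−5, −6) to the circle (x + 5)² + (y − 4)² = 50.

x − y = 1 and x + y = −11

Write the tangent as mx − y + (−6 − m·(−5)) = 0 and set its distance from the centre to 5√2:
(0m − (10))² = 50(m² + 1)
m² − 1 = 0, so m = 1 or m = −1.
Through (−5, −6) these give x − y = 1 and x + y = −11.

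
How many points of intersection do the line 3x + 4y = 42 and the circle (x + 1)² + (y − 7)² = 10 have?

d² = (3·(−1) + 4·7 − (42))²/25 = 289/25; r² = 10.
Since d² > r², the line lies outside the circle.

0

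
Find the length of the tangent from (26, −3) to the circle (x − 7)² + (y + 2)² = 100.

The centre is (7, −2) and r = 10. The square of the distance from P to the centre is 361 + 1 = 362.
The tangent meets the radius at right angles, so tangent² = |PO|² − r² = 362 − 100 = 262.

√262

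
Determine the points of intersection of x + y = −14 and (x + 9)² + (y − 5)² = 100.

Substitute y = −x − 14:
2x² + 56x + 342 = 0  ⟹  x² + 28x + 171 = 0
x = −9 or x = −19, giving (−9, −5) and (−19, 5).

(−19, 5) and (−9, −5)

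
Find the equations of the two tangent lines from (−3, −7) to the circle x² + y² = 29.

2x − 5y = 29 and 5x + 2y = −29

Write the tangent as mx − y + (−7 − m·(−3)) = 0 and set its distance from the centre to √29:
(3m − (7))² = 29(m² + 1)
10m² + 21m − 10 = 0, so m = 2/5 or m = −5/2.
Through (−3, −7) these give 2x − 5y = 29 and 5x + 2y = −29.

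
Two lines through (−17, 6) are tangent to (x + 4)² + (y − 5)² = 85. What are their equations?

7x + 6y = −83 and 6x − 7y = −144

A line y − (6) = m(x − (−17)) is tangent when its distance from (−4, 5) is √85:
[m·(13) − (−1)]² = 85(m² + 1)
42m² + 13m − 42 = 0, so m = −7/6 or m = 6/7.
Through (−17, 6) these give 7x + 6y = −83 and 6x − 7y = −144.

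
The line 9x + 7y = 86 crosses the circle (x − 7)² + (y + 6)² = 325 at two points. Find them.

(1, 11) and (22, −16)

From the line, y = (86 − 9x)/7. Substituting:
130x² − 2990x + 2860 = 0  ⟹  x² − 23x + 22 = 0
x = 22 or x = 1, giving (22, −16) and (1, 11).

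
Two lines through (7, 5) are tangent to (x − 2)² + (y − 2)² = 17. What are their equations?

Write the tangent as mx − y + (5 − m·(7)) = 0 and set its distance from the centre to √17:
(−5m − (−3))² = 17(m² + 1)
4m² − 15m − 4 = 0, so m = −1/4 or m = 4.
With m = −1/4: x + 4y = 27. With m = 4: 4x − y = 23.

x + 4y = 27 and 4x − y = 23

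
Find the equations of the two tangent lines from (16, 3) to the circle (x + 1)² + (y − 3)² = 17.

A line y − (3) = m(x − (16)) is tangent when its distance from (−1, 3) is √17:
[m·(−17) − (0)]² = 17(m² + 1)
16m² − 1 = 0, so m = 1/4 or m = −1/4.
Through (16, 3) these give x − 4y = 4 and x + 4y = 28.

x − 4y = 4 and x + 4y = 28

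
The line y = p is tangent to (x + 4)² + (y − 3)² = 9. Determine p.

p = 0 or p = 6

Tangency holds when the distance from the centre (−4, 3) to the line equals the radius 3:
|0·(−4) + 1·3 − p| / √1 = 3
|p − (3)| = 3, so p = 6 or p = 0.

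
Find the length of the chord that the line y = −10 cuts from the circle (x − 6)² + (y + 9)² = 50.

14

From the line, y = −10. Substituting:
x² − 12x − 13 = 0
x = 13 or x = −1, giving (13, −10) and (−1, −10).
|(13, −10) − (−1, −10)| = √((14)² + (0)²) = 14.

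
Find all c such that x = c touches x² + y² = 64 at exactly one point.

c = −8 or c = 8

Tangency holds when the distance from the centre (0, 0) to the line equals the radius 8:
|1·0 + 0·0 − c| / √1 = 8
|c| = 8, so c = 8 or c = −8.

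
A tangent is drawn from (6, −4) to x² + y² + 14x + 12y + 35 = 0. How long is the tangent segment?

√123

Centre (−7, −6), r² = 50. |PO|² = (13)² + (2)² = 173.
Power of the point: PT² = |PO|² − r² = 123, so PT = √123.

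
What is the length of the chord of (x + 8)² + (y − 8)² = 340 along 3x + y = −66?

6√10

Substitute y = −3x − 66:
10x² + 460x + 5200 = 0  ⟹  x² + 46x + 520 = 0
x = −20 or x = −26, giving (−20, −6) and (−26, 12).
Chord length = distance between (−20, −6) and (−26, 12) = √360 = 6√10.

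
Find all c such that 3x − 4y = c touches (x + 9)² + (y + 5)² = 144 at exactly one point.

c = −67 or c = 53

For a tangent, require d(centre, line) = r = 12.
|3·(−9) − 4·(−5) − c| / √25 = 12
|c − (−7)| = 12·5, so c = 53 or c = −67.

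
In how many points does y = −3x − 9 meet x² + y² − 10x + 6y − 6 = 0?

Substituting the line into the circle gives 10x² + 26x + 21 = 0.
Discriminant = (26)² − 4·10·(21) = −164 < 0.
No real roots: the line does not meet the circle.

0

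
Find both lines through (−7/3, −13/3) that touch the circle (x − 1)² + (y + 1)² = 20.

Write the tangent as mx − y + (−13/3 − m·(−7/3)) = 0 and set its distance from the centre to 2√5:
(10/3m − (10/3))² = 20(m² + 1)
2m² + 5m + 2 = 0, so m = −2 or m = −1/2.
Through (−7/3, −13/3) these give 2x + y = −9 and x + 2y = −11.

2x + y = −9 and x + 2y = −11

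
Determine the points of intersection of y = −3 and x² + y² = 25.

(−4, −3) and (4, −3)

Substitute y = −3:
x² − 16 = 0
x = 4 or x = −4, giving (4, −3) and (−4, −3).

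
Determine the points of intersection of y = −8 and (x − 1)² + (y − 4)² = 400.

Substitute y = −8:
x² − 2x − 255 = 0
x = 17 or x = −15, giving (17, −8) and (−15, −8).

(−15, −8) and (17, −8)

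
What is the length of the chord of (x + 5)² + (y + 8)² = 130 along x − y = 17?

Substitute y = x − 17:
2x² − 8x − 24 = 0  ⟹  x² − 4x − 12 = 0
x = 6 or x = −2, giving (6, −11) and (−2, −19).
Chord length = distance between (6, −11) and (−2, −19) = √128 = 8√2.

8√2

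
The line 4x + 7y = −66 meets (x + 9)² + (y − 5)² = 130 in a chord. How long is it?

2√65

Express y = (−66 − 4x)/7 and substitute into the circle:
65x² + 1690x + 7800 = 0  ⟹  x² + 26x + 120 = 0
x = −6 or x = −20, giving (−6, −6) and (−20, 2).
|(−6, −6) − (−20, 2)| = √((14)² + (−8)²) = 2√65.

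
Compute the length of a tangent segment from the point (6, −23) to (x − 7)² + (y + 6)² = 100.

With centre O = (7, −6), |OP|² = 290 and r² = 100.
Power of the point: PT² = |PO|² − r² = 190, so PT = √190.

√190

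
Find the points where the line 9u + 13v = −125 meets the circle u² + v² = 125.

Express v = (−125 − 9u)/13 and substitute into the circle:
250u² + 2250u − 5500 = 0  ⟹  u² + 9u − 22 = 0
u = 2 or u = −11, giving (2, −11) and (−11, −2).

(−11, −2) and (2, −11)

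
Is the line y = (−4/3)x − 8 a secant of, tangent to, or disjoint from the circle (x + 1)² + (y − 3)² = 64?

secant

Centre (−1, 3), r² = 64. Distance² from centre to line = (29)²/25 = 841/25.
Since d² < r², the line cuts the circle twice.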